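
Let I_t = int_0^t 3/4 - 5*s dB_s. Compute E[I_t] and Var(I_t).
E[I_t] = 0; Var(I_t) = t*(400*t^2 - 180*t + 27)/48

The Itô integral of a deterministic integrand f(s) has mean 0 because each increment f(s) * (B_{s+ds} - B_s) has mean 0. By the Itô isometry:
  Var( int_0^t f(s) dB_s ) = E[ (int_0^t f(s) dB_s)^2 ] = int_0^t f(s)^2 ds.
Here f(s) = 3/4 - 5*s, so f(s)^2 = (20*s - 3)^2/16. Integrate:
  int_0^t ((20*s - 3)^2/16) ds = t*(400*t^2 - 180*t + 27)/48.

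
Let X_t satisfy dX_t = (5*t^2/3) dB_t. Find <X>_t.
<X>_t = 5*t^5/9

For an Itô process dX_t = a(t) dt + b(t) dB_t, the quadratic variation is <X>_t = int_0^t b(s)^2 ds (the drift term does not contribute). Here b(s) = 5*s^2/3, so
  b(s)^2 = 25*s^4/9.
Integrating from 0 to t:
  <X>_t = int_0^t (25*s^4/9) ds = 5*t^5/9.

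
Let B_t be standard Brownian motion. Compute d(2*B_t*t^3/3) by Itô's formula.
d(2*B_t*t^3/3) = (2*B_t*t^2) dt + (2*t^3/3) dB_t

Itô's formula for f(t, x): d f(t, B_t) = (f_t + (1/2) f_xx) dt + f_x dB_t. Compute partials of f(t, x) = 2*t^3*x/3:
  f_t(t,x)  = 2*t^2*x
  f_x(t,x)  = 2*t^3/3
  f_xx(t,x) = 0
Assemble drift = f_t + (1/2) f_xx = 2*t^2*x and diffusion = f_x = 2*t^3/3. Substituting x = B_t:
  d(2*B_t*t^3/3) = (2*B_t*t^2) dt + (2*t^3/3) dB_t.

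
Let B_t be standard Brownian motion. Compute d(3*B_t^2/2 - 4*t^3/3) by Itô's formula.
d(3*B_t^2/2 - 4*t^3/3) = (3/2 - 4*t^2) dt + (3*B_t) dB_t

Itô's formula for f(t, x): d f(t, B_t) = (f_t + (1/2) f_xx) dt + f_x dB_t. Compute partials of f(t, x) = -4*t^3/3 + 3*x^2/2:
  f_t(t,x)  = -4*t^2
  f_x(t,x)  = 3*x
  f_xx(t,x) = 3
Assemble drift = f_t + (1/2) f_xx = 3/2 - 4*t^2 and diffusion = f_x = 3*x. Substituting x = B_t:
  d(3*B_t^2/2 - 4*t^3/3) = (3/2 - 4*t^2) dt + (3*B_t) dB_t.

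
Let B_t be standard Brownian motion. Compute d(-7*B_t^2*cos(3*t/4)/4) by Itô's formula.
d(-7*B_t^2*cos(3*t/4)/4) = (21*B_t^2*sin(3*t/4)/16 - 7*cos(3*t/4)/4) dt + (-7*B_t*cos(3*t/4)/2) dB_t

Itô's formula for f(t, x): d f(t, B_t) = (f_t + (1/2) f_xx) dt + f_x dB_t. Compute partials of f(t, x) = -7*x^2*cos(3*t/4)/4:
  f_t(t,x)  = 21*x^2*sin(3*t/4)/16
  f_x(t,x)  = -7*x*cos(3*t/4)/2
  f_xx(t,x) = -7*cos(3*t/4)/2
Assemble drift = f_t + (1/2) f_xx = 21*x^2*sin(3*t/4)/16 - 7*cos(3*t/4)/4 and diffusion = f_x = -7*x*cos(3*t/4)/2. Substituting x = B_t:
  d(-7*B_t^2*cos(3*t/4)/4) = (21*B_t^2*sin(3*t/4)/16 - 7*cos(3*t/4)/4) dt + (-7*B_t*cos(3*t/4)/2) dB_t.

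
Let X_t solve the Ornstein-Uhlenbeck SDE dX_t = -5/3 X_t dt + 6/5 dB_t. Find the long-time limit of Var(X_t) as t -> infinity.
lim Var(X_t) = 54/125

The OU SDE dX = -theta X dt + sigma dB admits the integrating factor exp(theta t): d(exp(theta t) X_t) = sigma exp(theta t) dB_t. Integrating from 0 to t gives X_t = x_0 * exp(-theta t) + sigma * int_0^t exp(-theta (t-s)) dB_s for any initial x_0. The Itô integral has variance (by the Itô isometry) sigma^2 * int_0^t exp(-2 theta (t - s)) ds = sigma^2 * (1 - exp(-2 theta t)) / (2 theta), independent of x_0.
With theta = 5/3, sigma = 6/5:
  Var(X_t) = (6/5)^2 * (1 - exp(-2*5/3 t)) / (2 * 5/3) = 54/125 - 54*exp(-10*t/3)/125.
As t -> infinity, exp(-2*5/3 t) -> 0, so the stationary variance is sigma^2 / (2 theta) = 54/125.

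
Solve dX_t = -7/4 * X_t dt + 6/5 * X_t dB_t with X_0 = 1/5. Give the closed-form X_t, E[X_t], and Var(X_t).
X_t = 1/5 * exp((-247/100) t + (6/5) B_t); E[X_t] = exp(-7*t/4)/5; Var(X_t) = (exp(36*t/25) - 1)*exp(-7*t/2)/25

For GBM dX = mu X dt + sigma X dB with X_0 = x_0, apply Itô to Y = log X: dY = (mu - sigma^2/2) dt + sigma dB, so Y_t = log(x_0) + (mu - sigma^2/2) t + sigma B_t and hence X_t = x_0 * exp((mu - sigma^2/2) t + sigma B_t).
With mu = -7/4, sigma = 6/5, x_0 = 1/5, this gives:
  X_t = 1/5 * exp((-247/100) * t + (6/5) * B_t).
Since sigma*B_t ~ Normal(0, sigma^2 t), E[exp(sigma*B_t)] = exp(sigma^2 t / 2); so E[X_t] = x_0 * exp((mu - sigma^2/2) t) * exp(sigma^2 t / 2) = x_0 * exp(mu t) = exp(-7*t/4)/5.
Var(X_t) = E[X_t^2] - (E[X_t])^2 = x_0^2 * exp(2 mu t) * (exp(sigma^2 t) - 1) = (exp(36*t/25) - 1)*exp(-7*t/2)/25.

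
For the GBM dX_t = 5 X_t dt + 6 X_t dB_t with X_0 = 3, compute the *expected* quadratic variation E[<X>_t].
E[<X>_t] = 162*exp(46*t)/23 - 162/23

<X>_t = int_0^t (6 * X_s)^2 ds. Taking expectation inside the integral: E[<X>_t] = 6^2 * int_0^t E[X_s^2] ds. For GBM, E[X_s^2] = x_0^2 * exp((2 mu + sigma^2) s). Integrating:
  E[<X>_t] = 6^2 * 3^2 * (exp((2*5 + 6^2) t) - 1) / (2*5 + 6^2)
           = 6^2 * 3^2 * (exp(46 t) - 1) / 46 = 162*exp(46*t)/23 - 162/23.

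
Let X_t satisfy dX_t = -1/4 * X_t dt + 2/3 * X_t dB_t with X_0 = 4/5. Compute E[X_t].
E[X_t] = 4*exp(-t/4)/5

For GBM dX = mu X dt + sigma X dB with X_0 = x_0, apply Itô to Y = log X: dY = (mu - sigma^2/2) dt + sigma dB, so Y_t = log(x_0) + (mu - sigma^2/2) t + sigma B_t and hence X_t = x_0 * exp((mu - sigma^2/2) t + sigma B_t).
With mu = -1/4, sigma = 2/3, x_0 = 4/5, this gives:
  X_t = 4/5 * exp((-17/36) * t + (2/3) * B_t).
Since sigma*B_t ~ Normal(0, sigma^2 t), E[exp(sigma*B_t)] = exp(sigma^2 t / 2); so E[X_t] = x_0 * exp((mu - sigma^2/2) t) * exp(sigma^2 t / 2) = x_0 * exp(mu t) = 4*exp(-t/4)/5.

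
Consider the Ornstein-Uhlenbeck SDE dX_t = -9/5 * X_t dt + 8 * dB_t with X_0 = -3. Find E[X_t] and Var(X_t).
E[X_t] = -3*exp(-9*t/5); Var(X_t) = 160/9 - 160*exp(-18*t/5)/9

The OU SDE dX = -theta X dt + sigma dB admits the integrating factor exp(theta t): d(exp(theta t) X_t) = sigma exp(theta t) dB_t. Integrating from 0 to t:
  X_t = x_0 * exp(-theta t) + sigma * int_0^t exp(-theta (t-s)) dB_s.
The Itô integral has mean 0 and (by the Itô isometry) variance sigma^2 * int_0^t exp(-2 theta (t - s)) ds = sigma^2 * (1 - exp(-2 theta t)) / (2 theta).
With theta = 9/5, sigma = 8, x_0 = -3:
  E[X_t] = -3 * exp(-9/5 t) = -3*exp(-9*t/5)
  Var(X_t) = (8)^2 * (1 - exp(-2*9/5 t)) / (2 * 9/5) = 160/9 - 160*exp(-18*t/5)/9.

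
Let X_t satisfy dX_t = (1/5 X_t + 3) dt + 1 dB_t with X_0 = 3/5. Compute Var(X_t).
Var(X_t) = 5*exp(2*t/5)/2 - 5/2

The variance V(t) = Var(X_t) satisfies V'(t) = 2 a V(t) + c^2 with V(0) = 0 (drift coefficient is linear in X, diffusion is constant). With a = 1/5, c = 1, the solution is
  V(t) = (c^2 / (2 a)) * (exp(2 a t) - 1)
       = (1^2 / (2*(1/5))) * (exp((2/5) t) - 1)
       = 5*exp(2*t/5)/2 - 5/2.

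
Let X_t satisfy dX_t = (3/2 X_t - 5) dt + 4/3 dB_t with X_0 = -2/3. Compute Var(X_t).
Var(X_t) = 16*exp(3*t)/27 - 16/27

The variance V(t) = Var(X_t) satisfies V'(t) = 2 a V(t) + c^2 with V(0) = 0 (drift coefficient is linear in X, diffusion is constant). With a = 3/2, c = 4/3, the solution is
  V(t) = (c^2 / (2 a)) * (exp(2 a t) - 1)
       = ((4/3)^2 / (2*(3/2))) * (exp(3 t) - 1)
       = 16*exp(3*t)/27 - 16/27.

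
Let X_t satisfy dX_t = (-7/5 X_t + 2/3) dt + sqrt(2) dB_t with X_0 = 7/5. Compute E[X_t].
E[X_t] = 10/21 + 97*exp(-7*t/5)/105

Taking expectations and using E[dB_t] = 0, the mean m(t) = E[X_t] satisfies the ODE m'(t) = a m(t) + b with m(0) = x_0. With a = -7/5, b = 2/3, x_0 = 7/5, the solution is
  m(t) = x_0 * exp(a t) + (b/a) * (exp(a t) - 1)
       = (7/5) * exp((-7/5) t) + ((2/3)/(-7/5)) * (exp((-7/5) t) - 1)
       = 10/21 + 97*exp(-7*t/5)/105.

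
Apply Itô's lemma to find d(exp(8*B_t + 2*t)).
d(exp(8*B_t + 2*t)) = (34*exp(8*B_t + 2*t)) dt + (8*exp(8*B_t + 2*t)) dB_t

Itô's formula for f(t, x): d f(t, B_t) = (f_t + (1/2) f_xx) dt + f_x dB_t. Compute partials of f(t, x) = exp(2*t + 8*x):
  f_t(t,x)  = 2*exp(2*t + 8*x)
  f_x(t,x)  = 8*exp(2*t + 8*x)
  f_xx(t,x) = 64*exp(2*t + 8*x)
Assemble drift = f_t + (1/2) f_xx = 34*exp(2*t + 8*x) and diffusion = f_x = 8*exp(2*t + 8*x). Substituting x = B_t:
  d(exp(8*B_t + 2*t)) = (34*exp(8*B_t + 2*t)) dt + (8*exp(8*B_t + 2*t)) dB_t.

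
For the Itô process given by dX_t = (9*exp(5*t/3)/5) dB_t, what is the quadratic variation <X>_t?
<X>_t = 243*exp(10*t/3)/250 - 243/250

For an Itô process dX_t = a(t) dt + b(t) dB_t, the quadratic variation is <X>_t = int_0^t b(s)^2 ds (the drift term does not contribute). Here b(s) = 9*exp(5*s/3)/5, so
  b(s)^2 = 81*exp(10*s/3)/25.
Integrating from 0 to t:
  <X>_t = int_0^t (81*exp(10*s/3)/25) ds = 243*exp(10*t/3)/250 - 243/250.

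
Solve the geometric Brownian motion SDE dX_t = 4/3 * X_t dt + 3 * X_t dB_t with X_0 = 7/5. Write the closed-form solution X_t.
X_t = 7/5 * exp((-19/6) * t + (3) * B_t)

For GBM dX = mu X dt + sigma X dB with X_0 = x_0, apply Itô to Y = log X: dY = (mu - sigma^2/2) dt + sigma dB, so Y_t = log(x_0) + (mu - sigma^2/2) t + sigma B_t and hence X_t = x_0 * exp((mu - sigma^2/2) t + sigma B_t).
With mu = 4/3, sigma = 3, x_0 = 7/5, this gives:
  X_t = 7/5 * exp((-19/6) * t + (3) * B_t).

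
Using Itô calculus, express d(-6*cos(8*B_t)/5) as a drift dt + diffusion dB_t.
d(-6*cos(8*B_t)/5) = (192*cos(8*B_t)/5) dt + (48*sin(8*B_t)/5) dB_t

Itô's formula for f(B_t) gives d f(B_t) = f'(B_t) dB_t + (1/2) f''(B_t) dt. Compute derivatives of f(x) = -6*cos(8*x)/5:
  f'(x)  = 48*sin(8*x)/5
  f''(x) = 384*cos(8*x)/5
Substitute x = B_t and multiply the f'' term by 1/2:
  drift     = (1/2) * (384*cos(8*x)/5) evaluated at B_t = 192*cos(8*B_t)/5
  diffusion = (48*sin(8*x)/5) evaluated at B_t = 48*sin(8*B_t)/5
Therefore d(-6*cos(8*B_t)/5) = (192*cos(8*B_t)/5) dt + (48*sin(8*B_t)/5) dB_t.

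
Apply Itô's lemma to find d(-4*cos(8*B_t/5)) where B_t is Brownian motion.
d(-4*cos(8*B_t/5)) = (128*cos(8*B_t/5)/25) dt + (32*sin(8*B_t/5)/5) dB_t

Itô's formula for f(B_t) gives d f(B_t) = f'(B_t) dB_t + (1/2) f''(B_t) dt. Compute derivatives of f(x) = -4*cos(8*x/5):
  f'(x)  = 32*sin(8*x/5)/5
  f''(x) = 256*cos(8*x/5)/25
Substitute x = B_t and multiply the f'' term by 1/2:
  drift     = (1/2) * (256*cos(8*x/5)/25) evaluated at B_t = 128*cos(8*B_t/5)/25
  diffusion = (32*sin(8*x/5)/5) evaluated at B_t = 32*sin(8*B_t/5)/5
Therefore d(-4*cos(8*B_t/5)) = (128*cos(8*B_t/5)/25) dt + (32*sin(8*B_t/5)/5) dB_t.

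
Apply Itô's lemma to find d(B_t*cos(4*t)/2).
d(B_t*cos(4*t)/2) = (-2*B_t*sin(4*t)) dt + (cos(4*t)/2) dB_t

Itô's formula for f(t, x): d f(t, B_t) = (f_t + (1/2) f_xx) dt + f_x dB_t. Compute partials of f(t, x) = x*cos(4*t)/2:
  f_t(t,x)  = -2*x*sin(4*t)
  f_x(t,x)  = cos(4*t)/2
  f_xx(t,x) = 0
Assemble drift = f_t + (1/2) f_xx = -2*x*sin(4*t) and diffusion = f_x = cos(4*t)/2. Substituting x = B_t:
  d(B_t*cos(4*t)/2) = (-2*B_t*sin(4*t)) dt + (cos(4*t)/2) dB_t.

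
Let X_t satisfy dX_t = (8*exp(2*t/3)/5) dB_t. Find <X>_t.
<X>_t = 48*exp(4*t/3)/25 - 48/25

For an Itô process dX_t = a(t) dt + b(t) dB_t, the quadratic variation is <X>_t = int_0^t b(s)^2 ds (the drift term does not contribute). Here b(s) = 8*exp(2*s/3)/5, so
  b(s)^2 = 64*exp(4*s/3)/25.
Integrating from 0 to t:
  <X>_t = int_0^t (64*exp(4*s/3)/25) ds = 48*exp(4*t/3)/25 - 48/25.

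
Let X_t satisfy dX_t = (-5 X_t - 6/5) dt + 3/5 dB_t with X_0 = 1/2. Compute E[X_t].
E[X_t] = -6/25 + 37*exp(-5*t)/50

Taking expectations and using E[dB_t] = 0, the mean m(t) = E[X_t] satisfies the ODE m'(t) = a m(t) + b with m(0) = x_0. With a = -5, b = -6/5, x_0 = 1/2, the solution is
  m(t) = x_0 * exp(a t) + (b/a) * (exp(a t) - 1)
       = (1/2) * exp((-5) t) + ((-6/5)/(-5)) * (exp((-5) t) - 1)
       = -6/25 + 37*exp(-5*t)/50.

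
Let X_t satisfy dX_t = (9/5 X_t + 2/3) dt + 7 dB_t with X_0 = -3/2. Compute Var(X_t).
Var(X_t) = 245*exp(18*t/5)/18 - 245/18

The variance V(t) = Var(X_t) satisfies V'(t) = 2 a V(t) + c^2 with V(0) = 0 (drift coefficient is linear in X, diffusion is constant). With a = 9/5, c = 7, the solution is
  V(t) = (c^2 / (2 a)) * (exp(2 a t) - 1)
       = (7^2 / (2*(9/5))) * (exp((18/5) t) - 1)
       = 245*exp(18*t/5)/18 - 245/18.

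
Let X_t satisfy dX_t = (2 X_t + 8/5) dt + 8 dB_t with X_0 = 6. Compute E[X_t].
E[X_t] = 34*exp(2*t)/5 - 4/5

Taking expectations and using E[dB_t] = 0, the mean m(t) = E[X_t] satisfies the ODE m'(t) = a m(t) + b with m(0) = x_0. With a = 2, b = 8/5, x_0 = 6, the solution is
  m(t) = x_0 * exp(a t) + (b/a) * (exp(a t) - 1)
       = 6 * exp(2 t) + ((8/5)/2) * (exp(2 t) - 1)
       = 34*exp(2*t)/5 - 4/5.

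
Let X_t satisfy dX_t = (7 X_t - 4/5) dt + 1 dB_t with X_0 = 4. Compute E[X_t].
E[X_t] = 136*exp(7*t)/35 + 4/35

Taking expectations and using E[dB_t] = 0, the mean m(t) = E[X_t] satisfies the ODE m'(t) = a m(t) + b with m(0) = x_0. With a = 7, b = -4/5, x_0 = 4, the solution is
  m(t) = x_0 * exp(a t) + (b/a) * (exp(a t) - 1)
       = 4 * exp(7 t) + ((-4/5)/7) * (exp(7 t) - 1)
       = 136*exp(7*t)/35 + 4/35.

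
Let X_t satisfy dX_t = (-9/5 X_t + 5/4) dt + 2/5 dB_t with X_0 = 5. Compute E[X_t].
E[X_t] = 25/36 + 155*exp(-9*t/5)/36

Taking expectations and using E[dB_t] = 0, the mean m(t) = E[X_t] satisfies the ODE m'(t) = a m(t) + b with m(0) = x_0. With a = -9/5, b = 5/4, x_0 = 5, the solution is
  m(t) = x_0 * exp(a t) + (b/a) * (exp(a t) - 1)
       = 5 * exp((-9/5) t) + ((5/4)/(-9/5)) * (exp((-9/5) t) - 1)
       = 25/36 + 155*exp(-9*t/5)/36.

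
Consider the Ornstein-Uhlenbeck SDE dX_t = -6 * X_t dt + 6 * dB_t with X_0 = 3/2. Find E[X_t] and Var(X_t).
E[X_t] = 3*exp(-6*t)/2; Var(X_t) = 3 - 3*exp(-12*t)

The OU SDE dX = -theta X dt + sigma dB admits the integrating factor exp(theta t): d(exp(theta t) X_t) = sigma exp(theta t) dB_t. Integrating from 0 to t:
  X_t = x_0 * exp(-theta t) + sigma * int_0^t exp(-theta (t-s)) dB_s.
The Itô integral has mean 0 and (by the Itô isometry) variance sigma^2 * int_0^t exp(-2 theta (t - s)) ds = sigma^2 * (1 - exp(-2 theta t)) / (2 theta).
With theta = 6, sigma = 6, x_0 = 3/2:
  E[X_t] = 3/2 * exp(-6 t) = 3*exp(-6*t)/2
  Var(X_t) = (6)^2 * (1 - exp(-2*6 t)) / (2 * 6) = 3 - 3*exp(-12*t).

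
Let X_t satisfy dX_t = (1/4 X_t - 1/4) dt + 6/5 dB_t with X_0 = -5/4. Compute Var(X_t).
Var(X_t) = 72*exp(t/2)/25 - 72/25

The variance V(t) = Var(X_t) satisfies V'(t) = 2 a V(t) + c^2 with V(0) = 0 (drift coefficient is linear in X, diffusion is constant). With a = 1/4, c = 6/5, the solution is
  V(t) = (c^2 / (2 a)) * (exp(2 a t) - 1)
       = ((6/5)^2 / (2*(1/4))) * (exp((1/2) t) - 1)
       = 72*exp(t/2)/25 - 72/25.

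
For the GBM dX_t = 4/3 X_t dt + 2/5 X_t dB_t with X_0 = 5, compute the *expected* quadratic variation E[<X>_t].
E[<X>_t] = 75*exp(212*t/75)/53 - 75/53

<X>_t = int_0^t ((2/5) * X_s)^2 ds. Taking expectation inside the integral: E[<X>_t] = (2/5)^2 * int_0^t E[X_s^2] ds. For GBM, E[X_s^2] = x_0^2 * exp((2 mu + sigma^2) s). Integrating:
  E[<X>_t] = (2/5)^2 * 5^2 * (exp((2*(4/3) + (2/5)^2) t) - 1) / (2*(4/3) + (2/5)^2)
           = (2/5)^2 * 5^2 * (exp((212/75) t) - 1) / (212/75) = 75*exp(212*t/75)/53 - 75/53.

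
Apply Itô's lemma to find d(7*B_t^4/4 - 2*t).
d(7*B_t^4/4 - 2*t) = (21*B_t^2/2 - 2) dt + (7*B_t^3) dB_t

Itô's formula for f(t, x): d f(t, B_t) = (f_t + (1/2) f_xx) dt + f_x dB_t. Compute partials of f(t, x) = -2*t + 7*x^4/4:
  f_t(t,x)  = -2
  f_x(t,x)  = 7*x^3
  f_xx(t,x) = 21*x^2
Assemble drift = f_t + (1/2) f_xx = 21*x^2/2 - 2 and diffusion = f_x = 7*x^3. Substituting x = B_t:
  d(7*B_t^4/4 - 2*t) = (21*B_t^2/2 - 2) dt + (7*B_t^3) dB_t.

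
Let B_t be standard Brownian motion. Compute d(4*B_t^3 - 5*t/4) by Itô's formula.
d(4*B_t^3 - 5*t/4) = (12*B_t - 5/4) dt + (12*B_t^2) dB_t

Itô's formula for f(t, x): d f(t, B_t) = (f_t + (1/2) f_xx) dt + f_x dB_t. Compute partials of f(t, x) = -5*t/4 + 4*x^3:
  f_t(t,x)  = -5/4
  f_x(t,x)  = 12*x^2
  f_xx(t,x) = 24*x
Assemble drift = f_t + (1/2) f_xx = 12*x - 5/4 and diffusion = f_x = 12*x^2. Substituting x = B_t:
  d(4*B_t^3 - 5*t/4) = (12*B_t - 5/4) dt + (12*B_t^2) dB_t.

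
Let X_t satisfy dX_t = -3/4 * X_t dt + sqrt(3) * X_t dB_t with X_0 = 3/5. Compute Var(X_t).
Var(X_t) = 18*sinh(3*t/2)/25

For GBM dX = mu X dt + sigma X dB with X_0 = x_0, apply Itô to Y = log X: dY = (mu - sigma^2/2) dt + sigma dB, so Y_t = log(x_0) + (mu - sigma^2/2) t + sigma B_t and hence X_t = x_0 * exp((mu - sigma^2/2) t + sigma B_t).
With mu = -3/4, sigma = sqrt(3), x_0 = 3/5, this gives:
  X_t = 3/5 * exp((-9/4) * t + (sqrt(3)) * B_t).
Since sigma*B_t ~ Normal(0, sigma^2 t), E[exp(sigma*B_t)] = exp(sigma^2 t / 2); so E[X_t] = x_0 * exp((mu - sigma^2/2) t) * exp(sigma^2 t / 2) = x_0 * exp(mu t) = 3*exp(-3*t/4)/5.
Var(X_t) = E[X_t^2] - (E[X_t])^2 = x_0^2 * exp(2 mu t) * (exp(sigma^2 t) - 1) = 18*sinh(3*t/2)/25.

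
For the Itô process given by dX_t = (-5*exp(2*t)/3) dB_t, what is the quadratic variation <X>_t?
<X>_t = 25*exp(4*t)/36 - 25/36

For an Itô process dX_t = a(t) dt + b(t) dB_t, the quadratic variation is <X>_t = int_0^t b(s)^2 ds (the drift term does not contribute). Here b(s) = -5*exp(2*s)/3, so
  b(s)^2 = 25*exp(4*s)/9.
Integrating from 0 to t:
  <X>_t = int_0^t (25*exp(4*s)/9) ds = 25*exp(4*t)/36 - 25/36.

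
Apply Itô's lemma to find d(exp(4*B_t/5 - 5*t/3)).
d(exp(4*B_t/5 - 5*t/3)) = (-101*exp(4*B_t/5 - 5*t/3)/75) dt + (4*exp(4*B_t/5 - 5*t/3)/5) dB_t

Itô's formula for f(t, x): d f(t, B_t) = (f_t + (1/2) f_xx) dt + f_x dB_t. Compute partials of f(t, x) = exp(-5*t/3 + 4*x/5):
  f_t(t,x)  = -5*exp(-5*t/3 + 4*x/5)/3
  f_x(t,x)  = 4*exp(-5*t/3 + 4*x/5)/5
  f_xx(t,x) = 16*exp(-5*t/3 + 4*x/5)/25
Assemble drift = f_t + (1/2) f_xx = -101*exp(-5*t/3 + 4*x/5)/75 and diffusion = f_x = 4*exp(-5*t/3 + 4*x/5)/5. Substituting x = B_t:
  d(exp(4*B_t/5 - 5*t/3)) = (-101*exp(4*B_t/5 - 5*t/3)/75) dt + (4*exp(4*B_t/5 - 5*t/3)/5) dB_t.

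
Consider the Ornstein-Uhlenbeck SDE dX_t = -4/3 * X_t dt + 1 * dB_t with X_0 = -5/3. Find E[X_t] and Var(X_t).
E[X_t] = -5*exp(-4*t/3)/3; Var(X_t) = 3/8 - 3*exp(-8*t/3)/8

The OU SDE dX = -theta X dt + sigma dB admits the integrating factor exp(theta t): d(exp(theta t) X_t) = sigma exp(theta t) dB_t. Integrating from 0 to t:
  X_t = x_0 * exp(-theta t) + sigma * int_0^t exp(-theta (t-s)) dB_s.
The Itô integral has mean 0 and (by the Itô isometry) variance sigma^2 * int_0^t exp(-2 theta (t - s)) ds = sigma^2 * (1 - exp(-2 theta t)) / (2 theta).
With theta = 4/3, sigma = 1, x_0 = -5/3:
  E[X_t] = -5/3 * exp(-4/3 t) = -5*exp(-4*t/3)/3
  Var(X_t) = (1)^2 * (1 - exp(-2*4/3 t)) / (2 * 4/3) = 3/8 - 3*exp(-8*t/3)/8.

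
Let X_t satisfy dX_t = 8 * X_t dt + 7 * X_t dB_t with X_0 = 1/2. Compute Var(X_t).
Var(X_t) = (exp(49*t) - 1)*exp(16*t)/4

For GBM dX = mu X dt + sigma X dB with X_0 = x_0, apply Itô to Y = log X: dY = (mu - sigma^2/2) dt + sigma dB, so Y_t = log(x_0) + (mu - sigma^2/2) t + sigma B_t and hence X_t = x_0 * exp((mu - sigma^2/2) t + sigma B_t).
With mu = 8, sigma = 7, x_0 = 1/2, this gives:
  X_t = 1/2 * exp((-33/2) * t + (7) * B_t).
Since sigma*B_t ~ Normal(0, sigma^2 t), E[exp(sigma*B_t)] = exp(sigma^2 t / 2); so E[X_t] = x_0 * exp((mu - sigma^2/2) t) * exp(sigma^2 t / 2) = x_0 * exp(mu t) = exp(8*t)/2.
Var(X_t) = E[X_t^2] - (E[X_t])^2 = x_0^2 * exp(2 mu t) * (exp(sigma^2 t) - 1) = (exp(49*t) - 1)*exp(16*t)/4.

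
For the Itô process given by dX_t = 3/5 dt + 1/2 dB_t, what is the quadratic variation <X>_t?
<X>_t = t/4

For an Itô process dX_t = a(t) dt + b(t) dB_t, the quadratic variation is <X>_t = int_0^t b(s)^2 ds (the drift term does not contribute). Here b(s) = 1/2, so
  b(s)^2 = 1/4.
Integrating from 0 to t:
  <X>_t = int_0^t (1/4) ds = t/4.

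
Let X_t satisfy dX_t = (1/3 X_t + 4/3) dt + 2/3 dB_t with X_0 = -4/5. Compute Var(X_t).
Var(X_t) = 2*exp(2*t/3)/3 - 2/3

The variance V(t) = Var(X_t) satisfies V'(t) = 2 a V(t) + c^2 with V(0) = 0 (drift coefficient is linear in X, diffusion is constant). With a = 1/3, c = 2/3, the solution is
  V(t) = (c^2 / (2 a)) * (exp(2 a t) - 1)
       = ((2/3)^2 / (2*(1/3))) * (exp((2/3) t) - 1)
       = 2*exp(2*t/3)/3 - 2/3.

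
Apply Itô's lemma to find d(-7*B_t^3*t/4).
d(-7*B_t^3*t/4) = (7*B_t*(-B_t^2 - 3*t)/4) dt + (-21*B_t^2*t/4) dB_t

Itô's formula for f(t, x): d f(t, B_t) = (f_t + (1/2) f_xx) dt + f_x dB_t. Compute partials of f(t, x) = -7*t*x^3/4:
  f_t(t,x)  = -7*x^3/4
  f_x(t,x)  = -21*t*x^2/4
  f_xx(t,x) = -21*t*x/2
Assemble drift = f_t + (1/2) f_xx = 7*x*(-3*t - x^2)/4 and diffusion = f_x = -21*t*x^2/4. Substituting x = B_t:
  d(-7*B_t^3*t/4) = (7*B_t*(-B_t^2 - 3*t)/4) dt + (-21*B_t^2*t/4) dB_t.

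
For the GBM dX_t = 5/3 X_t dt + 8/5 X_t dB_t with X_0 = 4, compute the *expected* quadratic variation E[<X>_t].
E[<X>_t] = 1536*exp(442*t/75)/221 - 1536/221

<X>_t = int_0^t ((8/5) * X_s)^2 ds. Taking expectation inside the integral: E[<X>_t] = (8/5)^2 * int_0^t E[X_s^2] ds. For GBM, E[X_s^2] = x_0^2 * exp((2 mu + sigma^2) s). Integrating:
  E[<X>_t] = (8/5)^2 * 4^2 * (exp((2*(5/3) + (8/5)^2) t) - 1) / (2*(5/3) + (8/5)^2)
           = (8/5)^2 * 4^2 * (exp((442/75) t) - 1) / (442/75) = 1536*exp(442*t/75)/221 - 1536/221.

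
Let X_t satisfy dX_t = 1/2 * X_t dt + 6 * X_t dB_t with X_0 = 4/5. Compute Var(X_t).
Var(X_t) = 16*(exp(36*t) - 1)*exp(t)/25

For GBM dX = mu X dt + sigma X dB with X_0 = x_0, apply Itô to Y = log X: dY = (mu - sigma^2/2) dt + sigma dB, so Y_t = log(x_0) + (mu - sigma^2/2) t + sigma B_t and hence X_t = x_0 * exp((mu - sigma^2/2) t + sigma B_t).
With mu = 1/2, sigma = 6, x_0 = 4/5, this gives:
  X_t = 4/5 * exp((-35/2) * t + (6) * B_t).
Since sigma*B_t ~ Normal(0, sigma^2 t), E[exp(sigma*B_t)] = exp(sigma^2 t / 2); so E[X_t] = x_0 * exp((mu - sigma^2/2) t) * exp(sigma^2 t / 2) = x_0 * exp(mu t) = 4*exp(t/2)/5.
Var(X_t) = E[X_t^2] - (E[X_t])^2 = x_0^2 * exp(2 mu t) * (exp(sigma^2 t) - 1) = 16*(exp(36*t) - 1)*exp(t)/25.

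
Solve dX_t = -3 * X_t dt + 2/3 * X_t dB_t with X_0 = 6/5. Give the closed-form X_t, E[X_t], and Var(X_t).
X_t = 6/5 * exp((-29/9) t + (2/3) B_t); E[X_t] = 6*exp(-3*t)/5; Var(X_t) = (36*exp(4*t/9) - 36)*exp(-6*t)/25

For GBM dX = mu X dt + sigma X dB with X_0 = x_0, apply Itô to Y = log X: dY = (mu - sigma^2/2) dt + sigma dB, so Y_t = log(x_0) + (mu - sigma^2/2) t + sigma B_t and hence X_t = x_0 * exp((mu - sigma^2/2) t + sigma B_t).
With mu = -3, sigma = 2/3, x_0 = 6/5, this gives:
  X_t = 6/5 * exp((-29/9) * t + (2/3) * B_t).
Since sigma*B_t ~ Normal(0, sigma^2 t), E[exp(sigma*B_t)] = exp(sigma^2 t / 2); so E[X_t] = x_0 * exp((mu - sigma^2/2) t) * exp(sigma^2 t / 2) = x_0 * exp(mu t) = 6*exp(-3*t)/5.
Var(X_t) = E[X_t^2] - (E[X_t])^2 = x_0^2 * exp(2 mu t) * (exp(sigma^2 t) - 1) = (36*exp(4*t/9) - 36)*exp(-6*t)/25.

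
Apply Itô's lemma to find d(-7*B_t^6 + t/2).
d(-7*B_t^6 + t/2) = (1/2 - 105*B_t^4) dt + (-42*B_t^5) dB_t

Itô's formula for f(t, x): d f(t, B_t) = (f_t + (1/2) f_xx) dt + f_x dB_t. Compute partials of f(t, x) = t/2 - 7*x^6:
  f_t(t,x)  = 1/2
  f_x(t,x)  = -42*x^5
  f_xx(t,x) = -210*x^4
Assemble drift = f_t + (1/2) f_xx = 1/2 - 105*x^4 and diffusion = f_x = -42*x^5. Substituting x = B_t:
  d(-7*B_t^6 + t/2) = (1/2 - 105*B_t^4) dt + (-42*B_t^5) dB_t.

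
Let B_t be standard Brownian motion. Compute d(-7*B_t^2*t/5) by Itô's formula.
d(-7*B_t^2*t/5) = (-7*B_t^2/5 - 7*t/5) dt + (-14*B_t*t/5) dB_t

Itô's formula for f(t, x): d f(t, B_t) = (f_t + (1/2) f_xx) dt + f_x dB_t. Compute partials of f(t, x) = -7*t*x^2/5:
  f_t(t,x)  = -7*x^2/5
  f_x(t,x)  = -14*t*x/5
  f_xx(t,x) = -14*t/5
Assemble drift = f_t + (1/2) f_xx = -7*t/5 - 7*x^2/5 and diffusion = f_x = -14*t*x/5. Substituting x = B_t:
  d(-7*B_t^2*t/5) = (-7*B_t^2/5 - 7*t/5) dt + (-14*B_t*t/5) dB_t.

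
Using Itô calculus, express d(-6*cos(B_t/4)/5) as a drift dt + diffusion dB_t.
d(-6*cos(B_t/4)/5) = (3*cos(B_t/4)/80) dt + (3*sin(B_t/4)/10) dB_t

Itô's formula for f(B_t) gives d f(B_t) = f'(B_t) dB_t + (1/2) f''(B_t) dt. Compute derivatives of f(x) = -6*cos(x/4)/5:
  f'(x)  = 3*sin(x/4)/10
  f''(x) = 3*cos(x/4)/40
Substitute x = B_t and multiply the f'' term by 1/2:
  drift     = (1/2) * (3*cos(x/4)/40) evaluated at B_t = 3*cos(B_t/4)/80
  diffusion = (3*sin(x/4)/10) evaluated at B_t = 3*sin(B_t/4)/10
Therefore d(-6*cos(B_t/4)/5) = (3*cos(B_t/4)/80) dt + (3*sin(B_t/4)/10) dB_t.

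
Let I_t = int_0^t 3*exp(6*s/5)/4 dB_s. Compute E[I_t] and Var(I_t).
E[I_t] = 0; Var(I_t) = 15*exp(12*t/5)/64 - 15/64

The Itô integral of a deterministic integrand f(s) has mean 0 because each increment f(s) * (B_{s+ds} - B_s) has mean 0. By the Itô isometry:
  Var( int_0^t f(s) dB_s ) = E[ (int_0^t f(s) dB_s)^2 ] = int_0^t f(s)^2 ds.
Here f(s) = 3*exp(6*s/5)/4, so f(s)^2 = 9*exp(12*s/5)/16. Integrate:
  int_0^t (9*exp(12*s/5)/16) ds = 15*exp(12*t/5)/64 - 15/64.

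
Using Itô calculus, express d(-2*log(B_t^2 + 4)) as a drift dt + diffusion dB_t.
d(-2*log(B_t^2 + 4)) = (2*(B_t^2 - 4)/(B_t^2 + 4)^2) dt + (-4*B_t/(B_t^2 + 4)) dB_t

Itô's formula for f(B_t) gives d f(B_t) = f'(B_t) dB_t + (1/2) f''(B_t) dt. Compute derivatives of f(x) = -2*log(x^2 + 4):
  f'(x)  = -4*x/(x^2 + 4)
  f''(x) = 4*(x^2 - 4)/(x^2 + 4)^2
Substitute x = B_t and multiply the f'' term by 1/2:
  drift     = (1/2) * (4*(x^2 - 4)/(x^2 + 4)^2) evaluated at B_t = 2*(B_t^2 - 4)/(B_t^2 + 4)^2
  diffusion = (-4*x/(x^2 + 4)) evaluated at B_t = -4*B_t/(B_t^2 + 4)
Therefore d(-2*log(B_t^2 + 4)) = (2*(B_t^2 - 4)/(B_t^2 + 4)^2) dt + (-4*B_t/(B_t^2 + 4)) dB_t.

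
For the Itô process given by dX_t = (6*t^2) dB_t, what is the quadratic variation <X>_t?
<X>_t = 36*t^5/5

For an Itô process dX_t = a(t) dt + b(t) dB_t, the quadratic variation is <X>_t = int_0^t b(s)^2 ds (the drift term does not contribute). Here b(s) = 6*s^2, so
  b(s)^2 = 36*s^4.
Integrating from 0 to t:
  <X>_t = int_0^t (36*s^4) ds = 36*t^5/5.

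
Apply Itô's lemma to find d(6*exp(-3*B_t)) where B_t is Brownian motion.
d(6*exp(-3*B_t)) = (27*exp(-3*B_t)) dt + (-18*exp(-3*B_t)) dB_t

Itô's formula for f(B_t) gives d f(B_t) = f'(B_t) dB_t + (1/2) f''(B_t) dt. Compute derivatives of f(x) = 6*exp(-3*x):
  f'(x)  = -18*exp(-3*x)
  f''(x) = 54*exp(-3*x)
Substitute x = B_t and multiply the f'' term by 1/2:
  drift     = (1/2) * (54*exp(-3*x)) evaluated at B_t = 27*exp(-3*B_t)
  diffusion = (-18*exp(-3*x)) evaluated at B_t = -18*exp(-3*B_t)
Therefore d(6*exp(-3*B_t)) = (27*exp(-3*B_t)) dt + (-18*exp(-3*B_t)) dB_t.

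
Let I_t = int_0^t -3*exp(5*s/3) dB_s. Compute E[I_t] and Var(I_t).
E[I_t] = 0; Var(I_t) = 27*exp(10*t/3)/10 - 27/10

The Itô integral of a deterministic integrand f(s) has mean 0 because each increment f(s) * (B_{s+ds} - B_s) has mean 0. By the Itô isometry:
  Var( int_0^t f(s) dB_s ) = E[ (int_0^t f(s) dB_s)^2 ] = int_0^t f(s)^2 ds.
Here f(s) = -3*exp(5*s/3), so f(s)^2 = 9*exp(10*s/3). Integrate:
  int_0^t (9*exp(10*s/3)) ds = 27*exp(10*t/3)/10 - 27/10.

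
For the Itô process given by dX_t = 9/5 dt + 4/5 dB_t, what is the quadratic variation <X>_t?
<X>_t = 16*t/25

For an Itô process dX_t = a(t) dt + b(t) dB_t, the quadratic variation is <X>_t = int_0^t b(s)^2 ds (the drift term does not contribute). Here b(s) = 4/5, so
  b(s)^2 = 16/25.
Integrating from 0 to t:
  <X>_t = int_0^t (16/25) ds = 16*t/25.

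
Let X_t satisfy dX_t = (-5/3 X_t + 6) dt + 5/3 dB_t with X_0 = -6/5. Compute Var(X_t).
Var(X_t) = 5/6 - 5*exp(-10*t/3)/6

The variance V(t) = Var(X_t) satisfies V'(t) = 2 a V(t) + c^2 with V(0) = 0 (drift coefficient is linear in X, diffusion is constant). With a = -5/3, c = 5/3, the solution is
  V(t) = (c^2 / (2 a)) * (exp(2 a t) - 1)
       = ((5/3)^2 / (2*(-5/3))) * (exp((-10/3) t) - 1)
       = 5/6 - 5*exp(-10*t/3)/6.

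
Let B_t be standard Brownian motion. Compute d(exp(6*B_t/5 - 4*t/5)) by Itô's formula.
d(exp(6*B_t/5 - 4*t/5)) = (-2*exp(6*B_t/5 - 4*t/5)/25) dt + (6*exp(6*B_t/5 - 4*t/5)/5) dB_t

Itô's formula for f(t, x): d f(t, B_t) = (f_t + (1/2) f_xx) dt + f_x dB_t. Compute partials of f(t, x) = exp(-4*t/5 + 6*x/5):
  f_t(t,x)  = -4*exp(-4*t/5 + 6*x/5)/5
  f_x(t,x)  = 6*exp(-4*t/5 + 6*x/5)/5
  f_xx(t,x) = 36*exp(-4*t/5 + 6*x/5)/25
Assemble drift = f_t + (1/2) f_xx = -2*exp(-4*t/5 + 6*x/5)/25 and diffusion = f_x = 6*exp(-4*t/5 + 6*x/5)/5. Substituting x = B_t:
  d(exp(6*B_t/5 - 4*t/5)) = (-2*exp(6*B_t/5 - 4*t/5)/25) dt + (6*exp(6*B_t/5 - 4*t/5)/5) dB_t.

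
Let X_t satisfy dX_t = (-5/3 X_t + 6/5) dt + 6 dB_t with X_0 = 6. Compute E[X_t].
E[X_t] = 18/25 + 132*exp(-5*t/3)/25

Taking expectations and using E[dB_t] = 0, the mean m(t) = E[X_t] satisfies the ODE m'(t) = a m(t) + b with m(0) = x_0. With a = -5/3, b = 6/5, x_0 = 6, the solution is
  m(t) = x_0 * exp(a t) + (b/a) * (exp(a t) - 1)
       = 6 * exp((-5/3) t) + ((6/5)/(-5/3)) * (exp((-5/3) t) - 1)
       = 18/25 + 132*exp(-5*t/3)/25.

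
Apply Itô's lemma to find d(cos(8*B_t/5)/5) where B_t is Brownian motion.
d(cos(8*B_t/5)/5) = (-32*cos(8*B_t/5)/125) dt + (-8*sin(8*B_t/5)/25) dB_t

Itô's formula for f(B_t) gives d f(B_t) = f'(B_t) dB_t + (1/2) f''(B_t) dt. Compute derivatives of f(x) = cos(8*x/5)/5:
  f'(x)  = -8*sin(8*x/5)/25
  f''(x) = -64*cos(8*x/5)/125
Substitute x = B_t and multiply the f'' term by 1/2:
  drift     = (1/2) * (-64*cos(8*x/5)/125) evaluated at B_t = -32*cos(8*B_t/5)/125
  diffusion = (-8*sin(8*x/5)/25) evaluated at B_t = -8*sin(8*B_t/5)/25
Therefore d(cos(8*B_t/5)/5) = (-32*cos(8*B_t/5)/125) dt + (-8*sin(8*B_t/5)/25) dB_t.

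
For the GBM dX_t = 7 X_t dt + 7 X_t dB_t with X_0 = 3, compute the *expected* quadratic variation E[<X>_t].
E[<X>_t] = 7*exp(63*t) - 7

<X>_t = int_0^t (7 * X_s)^2 ds. Taking expectation inside the integral: E[<X>_t] = 7^2 * int_0^t E[X_s^2] ds. For GBM, E[X_s^2] = x_0^2 * exp((2 mu + sigma^2) s). Integrating:
  E[<X>_t] = 7^2 * 3^2 * (exp((2*7 + 7^2) t) - 1) / (2*7 + 7^2)
           = 7^2 * 3^2 * (exp(63 t) - 1) / 63 = 7*exp(63*t) - 7.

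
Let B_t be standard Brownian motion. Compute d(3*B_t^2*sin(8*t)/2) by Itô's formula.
d(3*B_t^2*sin(8*t)/2) = (12*B_t^2*cos(8*t) + 3*sin(8*t)/2) dt + (3*B_t*sin(8*t)) dB_t

Itô's formula for f(t, x): d f(t, B_t) = (f_t + (1/2) f_xx) dt + f_x dB_t. Compute partials of f(t, x) = 3*x^2*sin(8*t)/2:
  f_t(t,x)  = 12*x^2*cos(8*t)
  f_x(t,x)  = 3*x*sin(8*t)
  f_xx(t,x) = 3*sin(8*t)
Assemble drift = f_t + (1/2) f_xx = 12*x^2*cos(8*t) + 3*sin(8*t)/2 and diffusion = f_x = 3*x*sin(8*t). Substituting x = B_t:
  d(3*B_t^2*sin(8*t)/2) = (12*B_t^2*cos(8*t) + 3*sin(8*t)/2) dt + (3*B_t*sin(8*t)) dB_t.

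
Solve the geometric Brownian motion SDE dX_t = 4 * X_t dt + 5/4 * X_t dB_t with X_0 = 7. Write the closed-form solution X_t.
X_t = 7 * exp((103/32) * t + (5/4) * B_t)

For GBM dX = mu X dt + sigma X dB with X_0 = x_0, apply Itô to Y = log X: dY = (mu - sigma^2/2) dt + sigma dB, so Y_t = log(x_0) + (mu - sigma^2/2) t + sigma B_t and hence X_t = x_0 * exp((mu - sigma^2/2) t + sigma B_t).
With mu = 4, sigma = 5/4, x_0 = 7, this gives:
  X_t = 7 * exp((103/32) * t + (5/4) * B_t).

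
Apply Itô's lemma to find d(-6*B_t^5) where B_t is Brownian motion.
d(-6*B_t^5) = (-60*B_t^3) dt + (-30*B_t^4) dB_t

Itô's formula for f(B_t) gives d f(B_t) = f'(B_t) dB_t + (1/2) f''(B_t) dt. Compute derivatives of f(x) = -6*x^5:
  f'(x)  = -30*x^4
  f''(x) = -120*x^3
Substitute x = B_t and multiply the f'' term by 1/2:
  drift     = (1/2) * (-120*x^3) evaluated at B_t = -60*B_t^3
  diffusion = (-30*x^4) evaluated at B_t = -30*B_t^4
Therefore d(-6*B_t^5) = (-60*B_t^3) dt + (-30*B_t^4) dB_t.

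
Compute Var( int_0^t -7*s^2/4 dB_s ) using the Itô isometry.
Var = 49*t^5/80

The Itô integral of a deterministic integrand f(s) has mean 0 because each increment f(s) * (B_{s+ds} - B_s) has mean 0. By the Itô isometry:
  Var( int_0^t f(s) dB_s ) = E[ (int_0^t f(s) dB_s)^2 ] = int_0^t f(s)^2 ds.
Here f(s) = -7*s^2/4, so f(s)^2 = 49*s^4/16. Integrate:
  int_0^t (49*s^4/16) ds = 49*t^5/80.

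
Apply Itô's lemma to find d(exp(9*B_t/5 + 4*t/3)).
d(exp(9*B_t/5 + 4*t/3)) = (443*exp(9*B_t/5 + 4*t/3)/150) dt + (9*exp(9*B_t/5 + 4*t/3)/5) dB_t

Itô's formula for f(t, x): d f(t, B_t) = (f_t + (1/2) f_xx) dt + f_x dB_t. Compute partials of f(t, x) = exp(4*t/3 + 9*x/5):
  f_t(t,x)  = 4*exp(4*t/3 + 9*x/5)/3
  f_x(t,x)  = 9*exp(4*t/3 + 9*x/5)/5
  f_xx(t,x) = 81*exp(4*t/3 + 9*x/5)/25
Assemble drift = f_t + (1/2) f_xx = 443*exp(4*t/3 + 9*x/5)/150 and diffusion = f_x = 9*exp(4*t/3 + 9*x/5)/5. Substituting x = B_t:
  d(exp(9*B_t/5 + 4*t/3)) = (443*exp(9*B_t/5 + 4*t/3)/150) dt + (9*exp(9*B_t/5 + 4*t/3)/5) dB_t.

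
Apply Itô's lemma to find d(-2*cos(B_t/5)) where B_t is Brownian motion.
d(-2*cos(B_t/5)) = (cos(B_t/5)/25) dt + (2*sin(B_t/5)/5) dB_t

Itô's formula for f(B_t) gives d f(B_t) = f'(B_t) dB_t + (1/2) f''(B_t) dt. Compute derivatives of f(x) = -2*cos(x/5):
  f'(x)  = 2*sin(x/5)/5
  f''(x) = 2*cos(x/5)/25
Substitute x = B_t and multiply the f'' term by 1/2:
  drift     = (1/2) * (2*cos(x/5)/25) evaluated at B_t = cos(B_t/5)/25
  diffusion = (2*sin(x/5)/5) evaluated at B_t = 2*sin(B_t/5)/5
Therefore d(-2*cos(B_t/5)) = (cos(B_t/5)/25) dt + (2*sin(B_t/5)/5) dB_t.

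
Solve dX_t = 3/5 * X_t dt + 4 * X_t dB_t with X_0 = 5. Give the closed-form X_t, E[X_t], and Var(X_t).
X_t = 5 * exp((-37/5) t + (4) B_t); E[X_t] = 5*exp(3*t/5); Var(X_t) = 25*(exp(16*t) - 1)*exp(6*t/5)

For GBM dX = mu X dt + sigma X dB with X_0 = x_0, apply Itô to Y = log X: dY = (mu - sigma^2/2) dt + sigma dB, so Y_t = log(x_0) + (mu - sigma^2/2) t + sigma B_t and hence X_t = x_0 * exp((mu - sigma^2/2) t + sigma B_t).
With mu = 3/5, sigma = 4, x_0 = 5, this gives:
  X_t = 5 * exp((-37/5) * t + (4) * B_t).
Since sigma*B_t ~ Normal(0, sigma^2 t), E[exp(sigma*B_t)] = exp(sigma^2 t / 2); so E[X_t] = x_0 * exp((mu - sigma^2/2) t) * exp(sigma^2 t / 2) = x_0 * exp(mu t) = 5*exp(3*t/5).
Var(X_t) = E[X_t^2] - (E[X_t])^2 = x_0^2 * exp(2 mu t) * (exp(sigma^2 t) - 1) = 25*(exp(16*t) - 1)*exp(6*t/5).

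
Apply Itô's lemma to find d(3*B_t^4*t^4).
d(3*B_t^4*t^4) = (B_t^2*t^3*(12*B_t^2 + 18*t)) dt + (12*B_t^3*t^4) dB_t

Itô's formula for f(t, x): d f(t, B_t) = (f_t + (1/2) f_xx) dt + f_x dB_t. Compute partials of f(t, x) = 3*t^4*x^4:
  f_t(t,x)  = 12*t^3*x^4
  f_x(t,x)  = 12*t^4*x^3
  f_xx(t,x) = 36*t^4*x^2
Assemble drift = f_t + (1/2) f_xx = t^3*x^2*(18*t + 12*x^2) and diffusion = f_x = 12*t^4*x^3. Substituting x = B_t:
  d(3*B_t^4*t^4) = (B_t^2*t^3*(12*B_t^2 + 18*t)) dt + (12*B_t^3*t^4) dB_t.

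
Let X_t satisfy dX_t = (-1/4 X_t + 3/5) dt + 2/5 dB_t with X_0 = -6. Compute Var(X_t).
Var(X_t) = 8/25 - 8*exp(-t/2)/25

The variance V(t) = Var(X_t) satisfies V'(t) = 2 a V(t) + c^2 with V(0) = 0 (drift coefficient is linear in X, diffusion is constant). With a = -1/4, c = 2/5, the solution is
  V(t) = (c^2 / (2 a)) * (exp(2 a t) - 1)
       = ((2/5)^2 / (2*(-1/4))) * (exp((-1/2) t) - 1)
       = 8/25 - 8*exp(-t/2)/25.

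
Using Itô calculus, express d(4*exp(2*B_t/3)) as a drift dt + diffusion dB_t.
d(4*exp(2*B_t/3)) = (8*exp(2*B_t/3)/9) dt + (8*exp(2*B_t/3)/3) dB_t

Itô's formula for f(B_t) gives d f(B_t) = f'(B_t) dB_t + (1/2) f''(B_t) dt. Compute derivatives of f(x) = 4*exp(2*x/3):
  f'(x)  = 8*exp(2*x/3)/3
  f''(x) = 16*exp(2*x/3)/9
Substitute x = B_t and multiply the f'' term by 1/2:
  drift     = (1/2) * (16*exp(2*x/3)/9) evaluated at B_t = 8*exp(2*B_t/3)/9
  diffusion = (8*exp(2*x/3)/3) evaluated at B_t = 8*exp(2*B_t/3)/3
Therefore d(4*exp(2*B_t/3)) = (8*exp(2*B_t/3)/9) dt + (8*exp(2*B_t/3)/3) dB_t.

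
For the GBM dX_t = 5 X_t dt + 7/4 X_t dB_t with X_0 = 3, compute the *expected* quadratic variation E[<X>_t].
E[<X>_t] = 441*exp(209*t/16)/209 - 441/209

<X>_t = int_0^t ((7/4) * X_s)^2 ds. Taking expectation inside the integral: E[<X>_t] = (7/4)^2 * int_0^t E[X_s^2] ds. For GBM, E[X_s^2] = x_0^2 * exp((2 mu + sigma^2) s). Integrating:
  E[<X>_t] = (7/4)^2 * 3^2 * (exp((2*5 + (7/4)^2) t) - 1) / (2*5 + (7/4)^2)
           = (7/4)^2 * 3^2 * (exp((209/16) t) - 1) / (209/16) = 441*exp(209*t/16)/209 - 441/209.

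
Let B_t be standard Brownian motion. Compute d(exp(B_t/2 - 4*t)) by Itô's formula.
d(exp(B_t/2 - 4*t)) = (-31*exp(B_t/2 - 4*t)/8) dt + (exp(B_t/2 - 4*t)/2) dB_t

Itô's formula for f(t, x): d f(t, B_t) = (f_t + (1/2) f_xx) dt + f_x dB_t. Compute partials of f(t, x) = exp(-4*t + x/2):
  f_t(t,x)  = -4*exp(-4*t + x/2)
  f_x(t,x)  = exp(-4*t + x/2)/2
  f_xx(t,x) = exp(-4*t + x/2)/4
Assemble drift = f_t + (1/2) f_xx = -31*exp(-4*t + x/2)/8 and diffusion = f_x = exp(-4*t + x/2)/2. Substituting x = B_t:
  d(exp(B_t/2 - 4*t)) = (-31*exp(B_t/2 - 4*t)/8) dt + (exp(B_t/2 - 4*t)/2) dB_t.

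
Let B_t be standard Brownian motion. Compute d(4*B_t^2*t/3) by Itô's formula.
d(4*B_t^2*t/3) = (4*B_t^2/3 + 4*t/3) dt + (8*B_t*t/3) dB_t

Itô's formula for f(t, x): d f(t, B_t) = (f_t + (1/2) f_xx) dt + f_x dB_t. Compute partials of f(t, x) = 4*t*x^2/3:
  f_t(t,x)  = 4*x^2/3
  f_x(t,x)  = 8*t*x/3
  f_xx(t,x) = 8*t/3
Assemble drift = f_t + (1/2) f_xx = 4*t/3 + 4*x^2/3 and diffusion = f_x = 8*t*x/3. Substituting x = B_t:
  d(4*B_t^2*t/3) = (4*B_t^2/3 + 4*t/3) dt + (8*B_t*t/3) dB_t.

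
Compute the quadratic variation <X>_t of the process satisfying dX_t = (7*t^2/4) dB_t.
<X>_t = 49*t^5/80

For an Itô process dX_t = a(t) dt + b(t) dB_t, the quadratic variation is <X>_t = int_0^t b(s)^2 ds (the drift term does not contribute). Here b(s) = 7*s^2/4, so
  b(s)^2 = 49*s^4/16.
Integrating from 0 to t:
  <X>_t = int_0^t (49*s^4/16) ds = 49*t^5/80.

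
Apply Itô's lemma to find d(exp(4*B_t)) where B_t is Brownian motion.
d(exp(4*B_t)) = (8*exp(4*B_t)) dt + (4*exp(4*B_t)) dB_t

Itô's formula for f(B_t) gives d f(B_t) = f'(B_t) dB_t + (1/2) f''(B_t) dt. Compute derivatives of f(x) = exp(4*x):
  f'(x)  = 4*exp(4*x)
  f''(x) = 16*exp(4*x)
Substitute x = B_t and multiply the f'' term by 1/2:
  drift     = (1/2) * (16*exp(4*x)) evaluated at B_t = 8*exp(4*B_t)
  diffusion = (4*exp(4*x)) evaluated at B_t = 4*exp(4*B_t)
Therefore d(exp(4*B_t)) = (8*exp(4*B_t)) dt + (4*exp(4*B_t)) dB_t.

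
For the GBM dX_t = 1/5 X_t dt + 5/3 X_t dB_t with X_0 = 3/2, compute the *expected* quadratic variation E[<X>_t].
E[<X>_t] = 1125*exp(143*t/45)/572 - 1125/572

<X>_t = int_0^t ((5/3) * X_s)^2 ds. Taking expectation inside the integral: E[<X>_t] = (5/3)^2 * int_0^t E[X_s^2] ds. For GBM, E[X_s^2] = x_0^2 * exp((2 mu + sigma^2) s). Integrating:
  E[<X>_t] = (5/3)^2 * (3/2)^2 * (exp((2*(1/5) + (5/3)^2) t) - 1) / (2*(1/5) + (5/3)^2)
           = (5/3)^2 * (3/2)^2 * (exp((143/45) t) - 1) / (143/45) = 1125*exp(143*t/45)/572 - 1125/572.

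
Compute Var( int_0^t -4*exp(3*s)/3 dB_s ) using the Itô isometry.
Var = 8*exp(6*t)/27 - 8/27

The Itô integral of a deterministic integrand f(s) has mean 0 because each increment f(s) * (B_{s+ds} - B_s) has mean 0. By the Itô isometry:
  Var( int_0^t f(s) dB_s ) = E[ (int_0^t f(s) dB_s)^2 ] = int_0^t f(s)^2 ds.
Here f(s) = -4*exp(3*s)/3, so f(s)^2 = 16*exp(6*s)/9. Integrate:
  int_0^t (16*exp(6*s)/9) ds = 8*exp(6*t)/27 - 8/27.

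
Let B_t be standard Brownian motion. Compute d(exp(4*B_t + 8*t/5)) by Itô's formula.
d(exp(4*B_t + 8*t/5)) = (48*exp(4*B_t + 8*t/5)/5) dt + (4*exp(4*B_t + 8*t/5)) dB_t

Itô's formula for f(t, x): d f(t, B_t) = (f_t + (1/2) f_xx) dt + f_x dB_t. Compute partials of f(t, x) = exp(8*t/5 + 4*x):
  f_t(t,x)  = 8*exp(8*t/5 + 4*x)/5
  f_x(t,x)  = 4*exp(8*t/5 + 4*x)
  f_xx(t,x) = 16*exp(8*t/5 + 4*x)
Assemble drift = f_t + (1/2) f_xx = 48*exp(8*t/5 + 4*x)/5 and diffusion = f_x = 4*exp(8*t/5 + 4*x). Substituting x = B_t:
  d(exp(4*B_t + 8*t/5)) = (48*exp(4*B_t + 8*t/5)/5) dt + (4*exp(4*B_t + 8*t/5)) dB_t.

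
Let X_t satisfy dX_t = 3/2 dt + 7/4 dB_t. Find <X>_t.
<X>_t = 49*t/16

For an Itô process dX_t = a(t) dt + b(t) dB_t, the quadratic variation is <X>_t = int_0^t b(s)^2 ds (the drift term does not contribute). Here b(s) = 7/4, so
  b(s)^2 = 49/16.
Integrating from 0 to t:
  <X>_t = int_0^t (49/16) ds = 49*t/16.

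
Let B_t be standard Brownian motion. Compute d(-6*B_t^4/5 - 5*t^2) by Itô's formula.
d(-6*B_t^4/5 - 5*t^2) = (-36*B_t^2/5 - 10*t) dt + (-24*B_t^3/5) dB_t

Itô's formula for f(t, x): d f(t, B_t) = (f_t + (1/2) f_xx) dt + f_x dB_t. Compute partials of f(t, x) = -5*t^2 - 6*x^4/5:
  f_t(t,x)  = -10*t
  f_x(t,x)  = -24*x^3/5
  f_xx(t,x) = -72*x^2/5
Assemble drift = f_t + (1/2) f_xx = -10*t - 36*x^2/5 and diffusion = f_x = -24*x^3/5. Substituting x = B_t:
  d(-6*B_t^4/5 - 5*t^2) = (-36*B_t^2/5 - 10*t) dt + (-24*B_t^3/5) dB_t.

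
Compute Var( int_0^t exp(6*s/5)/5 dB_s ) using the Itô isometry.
Var = exp(12*t/5)/60 - 1/60

The Itô integral of a deterministic integrand f(s) has mean 0 because each increment f(s) * (B_{s+ds} - B_s) has mean 0. By the Itô isometry:
  Var( int_0^t f(s) dB_s ) = E[ (int_0^t f(s) dB_s)^2 ] = int_0^t f(s)^2 ds.
Here f(s) = exp(6*s/5)/5, so f(s)^2 = exp(12*s/5)/25. Integrate:
  int_0^t (exp(12*s/5)/25) ds = exp(12*t/5)/60 - 1/60.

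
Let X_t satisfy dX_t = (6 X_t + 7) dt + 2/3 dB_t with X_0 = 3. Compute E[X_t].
E[X_t] = 25*exp(6*t)/6 - 7/6

Taking expectations and using E[dB_t] = 0, the mean m(t) = E[X_t] satisfies the ODE m'(t) = a m(t) + b with m(0) = x_0. With a = 6, b = 7, x_0 = 3, the solution is
  m(t) = x_0 * exp(a t) + (b/a) * (exp(a t) - 1)
       = 3 * exp(6 t) + (7/6) * (exp(6 t) - 1)
       = 25*exp(6*t)/6 - 7/6.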